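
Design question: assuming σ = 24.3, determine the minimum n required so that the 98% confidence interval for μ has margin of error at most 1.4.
n ≥ 1630

For margin E ≤ 1.4:
n ≥ (z* · σ / E)²
n ≥ (2.326 · 24.3 / 1.4)²
n ≥ 1629.96

Minimum n = 1630 (rounding up)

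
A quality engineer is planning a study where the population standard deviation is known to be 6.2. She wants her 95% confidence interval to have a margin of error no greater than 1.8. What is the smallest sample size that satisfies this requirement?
n ≥ 46

For margin E ≤ 1.8:
n ≥ (z* · σ / E)²
n ≥ (1.960 · 6.2 / 1.8)²
n ≥ 45.58

Minimum n = 46 (rounding up)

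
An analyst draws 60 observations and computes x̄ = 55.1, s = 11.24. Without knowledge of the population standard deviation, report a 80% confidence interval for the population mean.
(53.22, 56.98)

t-interval (σ unknown):
df = n - 1 = 59
t* = 1.296 for 80% confidence

Margin of error = t* · s/√n = 1.296 · 11.24/√60 = 1.88

CI: (53.22, 56.98)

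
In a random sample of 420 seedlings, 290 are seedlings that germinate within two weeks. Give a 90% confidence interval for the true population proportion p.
(0.653, 0.728)

Proportion CI:
p̂ = 290/420 = 0.69048
SE = √(p̂(1-p̂)/n) = √(0.69048 · 0.30952 / 420) = 0.02256

z* = 1.645
Margin = z* · SE = 1.645 · 0.02256 = 0.0371

CI: 0.69048 ± 0.0371 = (0.653, 0.728)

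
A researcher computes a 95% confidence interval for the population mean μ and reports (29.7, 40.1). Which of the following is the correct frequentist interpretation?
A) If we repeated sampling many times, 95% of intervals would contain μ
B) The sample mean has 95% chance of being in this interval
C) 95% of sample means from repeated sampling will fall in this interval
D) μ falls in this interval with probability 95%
A

A) Correct — this is the frequentist long-run coverage interpretation.
B) Wrong — x̄ is observed and sits in the interval by construction.
C) Wrong — coverage applies to intervals containing μ, not to future x̄ values.
D) Wrong — μ is fixed; the randomness lives in the interval, not in μ.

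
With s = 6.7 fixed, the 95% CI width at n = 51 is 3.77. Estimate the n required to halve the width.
n ≈ 204

CI width ∝ 1/√n
To reduce width by factor 2, need √n to grow by 2 → need 2² = 4 times as many samples.

Current: n = 51, width = 3.77
New: n = 204, width ≈ 1.85

Width reduced by factor of 3.77/1.85 = 2.04.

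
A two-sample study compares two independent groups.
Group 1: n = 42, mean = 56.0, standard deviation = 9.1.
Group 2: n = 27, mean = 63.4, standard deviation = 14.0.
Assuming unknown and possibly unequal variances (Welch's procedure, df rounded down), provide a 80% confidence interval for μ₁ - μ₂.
(-11.36, -3.44)

Difference: x̄₁ - x̄₂ = -7.40
SE = √(s₁²/n₁ + s₂²/n₂) = √(9.1²/42 + 14.0²/27) = 3.0382
df = 40.16 → 40 (Welch–Satterthwaite, rounded down)
t* = 1.303

CI: -7.40 ± 1.303 · 3.0382 = -7.40 ± 3.96 = (-11.36, -3.44)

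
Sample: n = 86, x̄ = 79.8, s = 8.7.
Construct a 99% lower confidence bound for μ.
μ ≥ 77.58

Lower bound (one-sided):
t* = 2.371 (one-sided for 99%)
Lower bound = x̄ - t* · s/√n = 79.8 - 2.371 · 8.7/√86 = 77.58

We are 99% confident that μ ≥ 77.58.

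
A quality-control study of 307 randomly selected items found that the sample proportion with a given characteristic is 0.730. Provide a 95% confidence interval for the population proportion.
(0.680, 0.780)

Proportion CI:
SE = √(p̂(1-p̂)/n) = √(0.730 · 0.270 / 307) = 0.02534

z* = 1.960
Margin = z* · SE = 1.960 · 0.02534 = 0.0497

CI: 0.730 ± 0.0497 = (0.680, 0.780)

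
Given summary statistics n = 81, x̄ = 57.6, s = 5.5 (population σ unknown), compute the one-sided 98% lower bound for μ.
μ ≥ 56.32

Lower bound (one-sided):
t* = 2.088 (one-sided for 98%)
Lower bound = x̄ - t* · s/√n = 57.6 - 2.088 · 5.5/√81 = 56.32

We are 98% confident that μ ≥ 56.32.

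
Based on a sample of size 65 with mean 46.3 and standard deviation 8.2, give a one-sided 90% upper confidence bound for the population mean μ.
μ ≤ 47.62

Upper bound (one-sided):
t* = 1.295 (one-sided for 90%)
Upper bound = x̄ + t* · s/√n = 46.3 + 1.295 · 8.2/√65 = 47.62

We are 90% confident that μ ≤ 47.62.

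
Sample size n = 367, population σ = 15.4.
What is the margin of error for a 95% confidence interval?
Margin of error = 1.58

Margin of error = z* · σ/√n
= 1.960 · 15.4/√367
= 1.960 · 15.4/19.1572
= 1.58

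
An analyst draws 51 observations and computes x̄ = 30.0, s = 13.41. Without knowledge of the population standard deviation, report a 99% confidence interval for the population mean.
(24.97, 35.03)

t-interval (σ unknown):
df = n - 1 = 50
t* = 2.678 for 99% confidence

Margin of error = t* · s/√n = 2.678 · 13.41/√51 = 5.03

CI: (24.97, 35.03)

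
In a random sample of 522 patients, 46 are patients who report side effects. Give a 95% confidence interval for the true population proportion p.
(0.064, 0.112)

Proportion CI:
p̂ = 46/522 = 0.08812
SE = √(p̂(1-p̂)/n) = √(0.08812 · 0.91188 / 522) = 0.01241

z* = 1.960
Margin = z* · SE = 1.960 · 0.01241 = 0.0243

CI: 0.08812 ± 0.0243 = (0.064, 0.112)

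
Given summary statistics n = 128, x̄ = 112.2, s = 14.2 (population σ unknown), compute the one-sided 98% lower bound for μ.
μ ≥ 109.60

Lower bound (one-sided):
t* = 2.075 (one-sided for 98%)
Lower bound = x̄ - t* · s/√n = 112.2 - 2.075 · 14.2/√128 = 109.60

We are 98% confident that μ ≥ 109.60.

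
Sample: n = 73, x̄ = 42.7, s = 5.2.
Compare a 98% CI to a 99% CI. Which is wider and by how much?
99% CI is wider by 0.32

df = 72
98% CI: t* = 2.379, (41.25, 44.15), width = 2 · t* · s/√n = 2.90
99% CI: t* = 2.646, (41.09, 44.31), width = 2 · t* · s/√n = 3.22

The 99% CI is wider by 3.22 - 2.90 = 0.32.
Higher confidence requires a wider interval.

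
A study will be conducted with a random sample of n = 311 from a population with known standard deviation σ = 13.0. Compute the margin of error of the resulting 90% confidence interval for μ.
Margin of error = 1.21

Margin of error = z* · σ/√n
= 1.645 · 13.0/√311
= 1.645 · 13.0/17.6352
= 1.21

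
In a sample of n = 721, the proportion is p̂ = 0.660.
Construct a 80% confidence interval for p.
(0.637, 0.683)

Proportion CI:
SE = √(p̂(1-p̂)/n) = √(0.660 · 0.340 / 721) = 0.01764

z* = 1.282
Margin = z* · SE = 1.282 · 0.01764 = 0.0226

CI: 0.660 ± 0.0226 = (0.637, 0.683)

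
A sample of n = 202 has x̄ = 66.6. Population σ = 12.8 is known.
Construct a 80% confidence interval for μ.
(65.45, 67.75)

z-interval (σ known):
z* = 1.282 for 80% confidence

Margin of error = z* · σ/√n = 1.282 · 12.8/√202 = 1.15

CI: (66.6 - 1.15, 66.6 + 1.15) = (65.45, 67.75)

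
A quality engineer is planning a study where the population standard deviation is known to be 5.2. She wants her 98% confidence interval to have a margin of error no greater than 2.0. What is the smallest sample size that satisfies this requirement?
n ≥ 37

For margin E ≤ 2.0:
n ≥ (z* · σ / E)²
n ≥ (2.326 · 5.2 / 2.0)²
n ≥ 36.57

Minimum n = 37 (rounding up)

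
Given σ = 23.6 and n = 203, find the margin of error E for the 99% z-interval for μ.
Margin of error = 4.27

Margin of error = z* · σ/√n
= 2.576 · 23.6/√203
= 2.576 · 23.6/14.2478
= 4.27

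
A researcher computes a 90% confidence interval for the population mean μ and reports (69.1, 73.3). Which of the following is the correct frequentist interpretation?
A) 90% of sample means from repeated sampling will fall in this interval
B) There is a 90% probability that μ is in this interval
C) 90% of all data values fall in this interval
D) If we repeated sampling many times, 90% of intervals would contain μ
D

A) Wrong — coverage applies to intervals containing μ, not to future x̄ values.
B) Wrong — μ is fixed; the randomness lives in the interval, not in μ.
C) Wrong — a CI is about the parameter μ, not individual data values.
D) Correct — this is the frequentist long-run coverage interpretation.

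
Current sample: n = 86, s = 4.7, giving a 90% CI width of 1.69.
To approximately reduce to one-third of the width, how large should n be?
n ≈ 774

CI width ∝ 1/√n
To reduce width by factor 3, need √n to grow by 3 → need 3² = 9 times as many samples.

Current: n = 86, width = 1.69
New: n = 774, width ≈ 0.56

Width reduced by factor of 1.69/0.56 = 3.02.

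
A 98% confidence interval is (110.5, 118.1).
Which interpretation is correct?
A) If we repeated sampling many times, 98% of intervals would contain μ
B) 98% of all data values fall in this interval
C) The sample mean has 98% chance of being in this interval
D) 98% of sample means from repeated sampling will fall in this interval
A

A) Correct — this is the frequentist long-run coverage interpretation.
B) Wrong — a CI is about the parameter μ, not individual data values.
C) Wrong — x̄ is observed and sits in the interval by construction.
D) Wrong — coverage applies to intervals containing μ, not to future x̄ values.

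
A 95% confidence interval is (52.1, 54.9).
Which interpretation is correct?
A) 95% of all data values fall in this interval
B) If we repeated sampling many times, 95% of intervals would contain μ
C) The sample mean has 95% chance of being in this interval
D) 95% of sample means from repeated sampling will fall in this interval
B

A) Wrong — a CI is about the parameter μ, not individual data values.
B) Correct — this is the frequentist long-run coverage interpretation.
C) Wrong — x̄ is observed and sits in the interval by construction.
D) Wrong — coverage applies to intervals containing μ, not to future x̄ values.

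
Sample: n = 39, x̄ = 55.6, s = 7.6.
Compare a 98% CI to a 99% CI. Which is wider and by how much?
99% CI is wider by 0.69

df = 38
98% CI: t* = 2.429, (52.64, 58.56), width = 2 · t* · s/√n = 5.91
99% CI: t* = 2.712, (52.30, 58.90), width = 2 · t* · s/√n = 6.60

The 99% CI is wider by 6.60 - 5.91 = 0.69.
Higher confidence requires a wider interval.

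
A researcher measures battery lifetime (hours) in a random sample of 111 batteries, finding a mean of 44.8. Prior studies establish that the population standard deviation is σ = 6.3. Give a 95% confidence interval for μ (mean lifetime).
(43.63, 45.97)

z-interval (σ known):
z* = 1.960 for 95% confidence

Margin of error = z* · σ/√n = 1.960 · 6.3/√111 = 1.17

CI: (44.8 - 1.17, 44.8 + 1.17) = (43.63, 45.97)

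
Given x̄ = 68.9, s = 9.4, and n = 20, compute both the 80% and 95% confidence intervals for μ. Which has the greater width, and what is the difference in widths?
95% CI is wider by 3.22

df = 19
80% CI: t* = 1.328, (66.11, 71.69), width = 2 · t* · s/√n = 5.58
95% CI: t* = 2.093, (64.50, 73.30), width = 2 · t* · s/√n = 8.80

The 95% CI is wider by 8.80 - 5.58 = 3.22.
Higher confidence requires a wider interval.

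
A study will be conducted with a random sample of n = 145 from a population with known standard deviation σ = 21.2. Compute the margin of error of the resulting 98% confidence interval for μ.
Margin of error = 4.10

Margin of error = z* · σ/√n
= 2.326 · 21.2/√145
= 2.326 · 21.2/12.0416
= 4.10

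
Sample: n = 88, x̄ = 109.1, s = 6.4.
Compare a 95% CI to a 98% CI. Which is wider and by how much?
98% CI is wider by 0.52

df = 87
95% CI: t* = 1.988, (107.74, 110.46), width = 2 · t* · s/√n = 2.71
98% CI: t* = 2.370, (107.48, 110.72), width = 2 · t* · s/√n = 3.23

The 98% CI is wider by 3.23 - 2.71 = 0.52.
Higher confidence requires a wider interval.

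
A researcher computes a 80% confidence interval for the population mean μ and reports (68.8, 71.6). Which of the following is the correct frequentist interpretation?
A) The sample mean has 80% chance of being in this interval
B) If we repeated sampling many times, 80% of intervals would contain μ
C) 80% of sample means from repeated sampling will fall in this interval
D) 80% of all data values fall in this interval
B

A) Wrong — x̄ is observed and sits in the interval by construction.
B) Correct — this is the frequentist long-run coverage interpretation.
C) Wrong — coverage applies to intervals containing μ, not to future x̄ values.
D) Wrong — a CI is about the parameter μ, not individual data values.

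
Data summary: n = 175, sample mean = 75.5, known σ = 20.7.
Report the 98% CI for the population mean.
(71.86, 79.14)

z-interval (σ known):
z* = 2.326 for 98% confidence

Margin of error = z* · σ/√n = 2.326 · 20.7/√175 = 3.64

CI: (75.5 - 3.64, 75.5 + 3.64) = (71.86, 79.14)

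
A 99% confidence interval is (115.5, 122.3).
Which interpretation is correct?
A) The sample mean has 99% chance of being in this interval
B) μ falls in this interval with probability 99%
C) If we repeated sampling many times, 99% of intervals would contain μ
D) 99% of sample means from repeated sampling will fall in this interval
C

A) Wrong — x̄ is observed and sits in the interval by construction.
B) Wrong — μ is fixed; the randomness lives in the interval, not in μ.
C) Correct — this is the frequentist long-run coverage interpretation.
D) Wrong — coverage applies to intervals containing μ, not to future x̄ values.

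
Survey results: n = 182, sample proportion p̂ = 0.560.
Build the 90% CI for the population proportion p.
(0.499, 0.621)

Proportion CI:
SE = √(p̂(1-p̂)/n) = √(0.560 · 0.440 / 182) = 0.03679

z* = 1.645
Margin = z* · SE = 1.645 · 0.03679 = 0.0605

CI: 0.560 ± 0.0605 = (0.499, 0.621)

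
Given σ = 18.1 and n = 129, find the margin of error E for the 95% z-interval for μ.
Margin of error = 3.12

Margin of error = z* · σ/√n
= 1.960 · 18.1/√129
= 1.960 · 18.1/11.3578
= 3.12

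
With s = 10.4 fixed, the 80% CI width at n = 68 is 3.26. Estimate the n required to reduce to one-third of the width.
n ≈ 612

CI width ∝ 1/√n
To reduce width by factor 3, need √n to grow by 3 → need 3² = 9 times as many samples.

Current: n = 68, width = 3.26
New: n = 612, width ≈ 1.08

Width reduced by factor of 3.26/1.08 = 3.02.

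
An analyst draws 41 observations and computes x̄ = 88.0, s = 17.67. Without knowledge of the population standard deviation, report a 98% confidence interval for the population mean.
(81.31, 94.69)

t-interval (σ unknown):
df = n - 1 = 40
t* = 2.423 for 98% confidence

Margin of error = t* · s/√n = 2.423 · 17.67/√41 = 6.69

CI: (81.31, 94.69)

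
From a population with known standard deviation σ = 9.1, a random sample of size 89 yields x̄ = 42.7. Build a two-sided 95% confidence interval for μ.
(40.81, 44.59)

z-interval (σ known):
z* = 1.960 for 95% confidence

Margin of error = z* · σ/√n = 1.960 · 9.1/√89 = 1.89

CI: (42.7 - 1.89, 42.7 + 1.89) = (40.81, 44.59)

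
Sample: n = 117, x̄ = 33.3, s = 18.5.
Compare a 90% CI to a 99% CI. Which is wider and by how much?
99% CI is wider by 3.29

df = 116
90% CI: t* = 1.658, (30.46, 36.14), width = 2 · t* · s/√n = 5.67
99% CI: t* = 2.619, (28.82, 37.78), width = 2 · t* · s/√n = 8.96

The 99% CI is wider by 8.96 - 5.67 = 3.29.
Higher confidence requires a wider interval.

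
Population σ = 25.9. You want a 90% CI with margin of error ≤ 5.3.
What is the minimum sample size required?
n ≥ 65

For margin E ≤ 5.3:
n ≥ (z* · σ / E)²
n ≥ (1.645 · 25.9 / 5.3)²
n ≥ 64.62

Minimum n = 65 (rounding up)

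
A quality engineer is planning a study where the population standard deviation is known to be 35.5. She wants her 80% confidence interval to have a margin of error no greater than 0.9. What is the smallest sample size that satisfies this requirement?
n ≥ 2558

For margin E ≤ 0.9:
n ≥ (z* · σ / E)²
n ≥ (1.282 · 35.5 / 0.9)²
n ≥ 2557.10

Minimum n = 2558 (rounding up)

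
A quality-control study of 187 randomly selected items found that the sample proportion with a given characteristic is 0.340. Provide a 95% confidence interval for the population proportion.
(0.272, 0.408)

Proportion CI:
SE = √(p̂(1-p̂)/n) = √(0.340 · 0.660 / 187) = 0.03464

z* = 1.960
Margin = z* · SE = 1.960 · 0.03464 = 0.0679

CI: 0.340 ± 0.0679 = (0.272, 0.408)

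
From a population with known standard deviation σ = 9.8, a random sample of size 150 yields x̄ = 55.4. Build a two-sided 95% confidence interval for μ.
(53.83, 56.97)

z-interval (σ known):
z* = 1.960 for 95% confidence

Margin of error = z* · σ/√n = 1.960 · 9.8/√150 = 1.57

CI: (55.4 - 1.57, 55.4 + 1.57) = (53.83, 56.97)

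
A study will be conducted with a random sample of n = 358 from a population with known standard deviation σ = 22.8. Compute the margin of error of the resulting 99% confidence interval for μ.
Margin of error = 3.10

Margin of error = z* · σ/√n
= 2.576 · 22.8/√358
= 2.576 · 22.8/18.9209
= 3.10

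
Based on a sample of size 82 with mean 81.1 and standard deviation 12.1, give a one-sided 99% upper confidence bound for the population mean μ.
μ ≤ 84.27

Upper bound (one-sided):
t* = 2.373 (one-sided for 99%)
Upper bound = x̄ + t* · s/√n = 81.1 + 2.373 · 12.1/√82 = 84.27

We are 99% confident that μ ≤ 84.27.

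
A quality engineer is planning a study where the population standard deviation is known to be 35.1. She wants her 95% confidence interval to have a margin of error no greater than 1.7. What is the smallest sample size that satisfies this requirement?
n ≥ 1638

For margin E ≤ 1.7:
n ≥ (z* · σ / E)²
n ≥ (1.960 · 35.1 / 1.7)²
n ≥ 1637.68

Minimum n = 1638 (rounding up)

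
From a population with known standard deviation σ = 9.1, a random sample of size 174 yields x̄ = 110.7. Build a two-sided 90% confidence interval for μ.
(109.57, 111.83)

z-interval (σ known):
z* = 1.645 for 90% confidence

Margin of error = z* · σ/√n = 1.645 · 9.1/√174 = 1.13

CI: (110.7 - 1.13, 110.7 + 1.13) = (109.57, 111.83)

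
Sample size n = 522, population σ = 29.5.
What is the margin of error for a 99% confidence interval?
Margin of error = 3.33

Margin of error = z* · σ/√n
= 2.576 · 29.5/√522
= 2.576 · 29.5/22.8473
= 3.33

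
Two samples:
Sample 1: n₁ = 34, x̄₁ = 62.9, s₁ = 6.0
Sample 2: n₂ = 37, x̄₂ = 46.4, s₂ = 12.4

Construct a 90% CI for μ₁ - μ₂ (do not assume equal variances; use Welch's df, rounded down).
(12.68, 20.32)

Difference: x̄₁ - x̄₂ = 16.50
SE = √(s₁²/n₁ + s₂²/n₂) = √(6.0²/34 + 12.4²/37) = 2.2835
df = 52.93 → 52 (Welch–Satterthwaite, rounded down)
t* = 1.675

CI: 16.50 ± 1.675 · 2.2835 = 16.50 ± 3.82 = (12.68, 20.32)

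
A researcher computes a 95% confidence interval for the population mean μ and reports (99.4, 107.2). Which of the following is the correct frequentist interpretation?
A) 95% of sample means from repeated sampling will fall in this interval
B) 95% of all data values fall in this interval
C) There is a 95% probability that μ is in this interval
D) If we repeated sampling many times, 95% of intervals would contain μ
D

A) Wrong — coverage applies to intervals containing μ, not to future x̄ values.
B) Wrong — a CI is about the parameter μ, not individual data values.
C) Wrong — μ is fixed; the randomness lives in the interval, not in μ.
D) Correct — this is the frequentist long-run coverage interpretation.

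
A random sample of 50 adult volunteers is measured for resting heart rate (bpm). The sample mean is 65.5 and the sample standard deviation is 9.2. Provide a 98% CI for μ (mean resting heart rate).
(62.37, 68.63)

t-interval (σ unknown):
df = n - 1 = 49
t* = 2.405 for 98% confidence

Margin of error = t* · s/√n = 2.405 · 9.2/√50 = 3.13

CI: (62.37, 68.63)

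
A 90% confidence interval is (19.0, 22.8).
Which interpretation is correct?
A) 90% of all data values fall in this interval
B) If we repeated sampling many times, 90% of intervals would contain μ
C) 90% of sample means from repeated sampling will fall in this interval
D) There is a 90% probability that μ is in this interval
B

A) Wrong — a CI is about the parameter μ, not individual data values.
B) Correct — this is the frequentist long-run coverage interpretation.
C) Wrong — coverage applies to intervals containing μ, not to future x̄ values.
D) Wrong — μ is fixed; the randomness lives in the interval, not in μ.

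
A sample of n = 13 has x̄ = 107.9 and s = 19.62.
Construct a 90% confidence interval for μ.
(98.20, 117.60)

t-interval (σ unknown):
df = n - 1 = 12
t* = 1.782 for 90% confidence

Margin of error = t* · s/√n = 1.782 · 19.62/√13 = 9.70

CI: (98.20, 117.60)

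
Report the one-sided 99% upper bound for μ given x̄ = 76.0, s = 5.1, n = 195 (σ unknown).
μ ≤ 76.86

Upper bound (one-sided):
t* = 2.346 (one-sided for 99%)
Upper bound = x̄ + t* · s/√n = 76.0 + 2.346 · 5.1/√195 = 76.86

We are 99% confident that μ ≤ 76.86.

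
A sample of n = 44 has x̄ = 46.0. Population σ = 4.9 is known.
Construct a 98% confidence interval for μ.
(44.28, 47.72)

z-interval (σ known):
z* = 2.326 for 98% confidence

Margin of error = z* · σ/√n = 2.326 · 4.9/√44 = 1.72

CI: (46.0 - 1.72, 46.0 + 1.72) = (44.28, 47.72)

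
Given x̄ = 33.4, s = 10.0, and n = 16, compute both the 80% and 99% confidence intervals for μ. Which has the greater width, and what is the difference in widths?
99% CI is wider by 8.04

df = 15
80% CI: t* = 1.341, (30.05, 36.75), width = 2 · t* · s/√n = 6.70
99% CI: t* = 2.947, (26.03, 40.77), width = 2 · t* · s/√n = 14.74

The 99% CI is wider by 14.74 - 6.70 = 8.04.
Higher confidence requires a wider interval.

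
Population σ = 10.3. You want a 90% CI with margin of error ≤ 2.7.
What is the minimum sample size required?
n ≥ 40

For margin E ≤ 2.7:
n ≥ (z* · σ / E)²
n ≥ (1.645 · 10.3 / 2.7)²
n ≥ 39.38

Minimum n = 40 (rounding up)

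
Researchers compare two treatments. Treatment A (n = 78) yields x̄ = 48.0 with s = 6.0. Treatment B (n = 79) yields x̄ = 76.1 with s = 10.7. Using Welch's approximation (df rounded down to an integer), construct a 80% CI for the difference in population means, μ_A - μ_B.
(-29.88, -26.32)

Difference: x̄₁ - x̄₂ = -28.10
SE = √(s₁²/n₁ + s₂²/n₂) = √(6.0²/78 + 10.7²/79) = 1.3823
df = 122.96 → 122 (Welch–Satterthwaite, rounded down)
t* = 1.289

CI: -28.10 ± 1.289 · 1.3823 = -28.10 ± 1.78 = (-29.88, -26.32)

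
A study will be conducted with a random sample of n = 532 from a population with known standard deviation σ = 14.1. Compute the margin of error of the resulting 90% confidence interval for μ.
Margin of error = 1.01

Margin of error = z* · σ/√n
= 1.645 · 14.1/√532
= 1.645 · 14.1/23.0651
= 1.01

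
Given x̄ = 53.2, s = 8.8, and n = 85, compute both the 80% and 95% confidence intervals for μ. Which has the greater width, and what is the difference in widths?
95% CI is wider by 1.33

df = 84
80% CI: t* = 1.292, (51.97, 54.43), width = 2 · t* · s/√n = 2.47
95% CI: t* = 1.989, (51.30, 55.10), width = 2 · t* · s/√n = 3.80

The 95% CI is wider by 3.80 - 2.47 = 1.33.
Higher confidence requires a wider interval.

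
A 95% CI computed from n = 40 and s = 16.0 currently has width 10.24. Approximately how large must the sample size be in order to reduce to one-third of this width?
n ≈ 360

CI width ∝ 1/√n
To reduce width by factor 3, need √n to grow by 3 → need 3² = 9 times as many samples.

Current: n = 40, width = 10.24
New: n = 360, width ≈ 3.32

Width reduced by factor of 10.24/3.32 = 3.08.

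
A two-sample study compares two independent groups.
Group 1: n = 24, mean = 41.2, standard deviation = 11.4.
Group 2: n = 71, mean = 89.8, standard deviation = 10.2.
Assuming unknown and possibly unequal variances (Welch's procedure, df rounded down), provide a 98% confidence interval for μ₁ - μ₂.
(-54.98, -42.22)

Difference: x̄₁ - x̄₂ = -48.60
SE = √(s₁²/n₁ + s₂²/n₂) = √(11.4²/24 + 10.2²/71) = 2.6230
df = 36.26 → 36 (Welch–Satterthwaite, rounded down)
t* = 2.434

CI: -48.60 ± 2.434 · 2.6230 = -48.60 ± 6.38 = (-54.98, -42.22)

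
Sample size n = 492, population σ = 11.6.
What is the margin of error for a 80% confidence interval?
Margin of error = 0.67

Margin of error = z* · σ/√n
= 1.282 · 11.6/√492
= 1.282 · 11.6/22.1811
= 0.67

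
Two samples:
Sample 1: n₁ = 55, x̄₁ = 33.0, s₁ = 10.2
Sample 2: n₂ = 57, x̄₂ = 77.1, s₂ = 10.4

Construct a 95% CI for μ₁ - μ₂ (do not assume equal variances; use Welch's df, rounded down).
(-47.96, -40.24)

Difference: x̄₁ - x̄₂ = -44.10
SE = √(s₁²/n₁ + s₂²/n₂) = √(10.2²/55 + 10.4²/57) = 1.9466
df = 109.97 → 109 (Welch–Satterthwaite, rounded down)
t* = 1.982

CI: -44.10 ± 1.982 · 1.9466 = -44.10 ± 3.86 = (-47.96, -40.24)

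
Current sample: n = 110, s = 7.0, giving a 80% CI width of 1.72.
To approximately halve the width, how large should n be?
n ≈ 440

CI width ∝ 1/√n
To reduce width by factor 2, need √n to grow by 2 → need 2² = 4 times as many samples.

Current: n = 110, width = 1.72
New: n = 440, width ≈ 0.86

Width reduced by factor of 1.72/0.86 = 2.00.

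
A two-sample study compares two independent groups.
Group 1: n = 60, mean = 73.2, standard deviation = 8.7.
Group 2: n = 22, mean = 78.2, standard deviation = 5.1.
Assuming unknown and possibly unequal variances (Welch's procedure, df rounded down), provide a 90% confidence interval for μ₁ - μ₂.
(-7.61, -2.39)

Difference: x̄₁ - x̄₂ = -5.00
SE = √(s₁²/n₁ + s₂²/n₂) = √(8.7²/60 + 5.1²/22) = 1.5633
df = 63.85 → 63 (Welch–Satterthwaite, rounded down)
t* = 1.669

CI: -5.00 ± 1.669 · 1.5633 = -5.00 ± 2.61 = (-7.61, -2.39)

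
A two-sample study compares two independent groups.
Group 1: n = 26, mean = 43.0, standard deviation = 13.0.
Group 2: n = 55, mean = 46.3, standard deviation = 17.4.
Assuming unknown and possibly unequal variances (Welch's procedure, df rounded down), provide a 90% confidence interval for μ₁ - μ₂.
(-9.08, 2.48)

Difference: x̄₁ - x̄₂ = -3.30
SE = √(s₁²/n₁ + s₂²/n₂) = √(13.0²/26 + 17.4²/55) = 3.4648
df = 64.02 → 64 (Welch–Satterthwaite, rounded down)
t* = 1.669

CI: -3.30 ± 1.669 · 3.4648 = -3.30 ± 5.78 = (-9.08, 2.48)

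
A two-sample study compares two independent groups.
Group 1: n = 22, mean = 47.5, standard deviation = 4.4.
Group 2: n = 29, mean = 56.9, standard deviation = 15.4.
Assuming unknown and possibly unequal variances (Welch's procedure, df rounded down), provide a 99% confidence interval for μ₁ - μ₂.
(-17.63, -1.17)

Difference: x̄₁ - x̄₂ = -9.40
SE = √(s₁²/n₁ + s₂²/n₂) = √(4.4²/22 + 15.4²/29) = 3.0096
df = 33.83 → 33 (Welch–Satterthwaite, rounded down)
t* = 2.733

CI: -9.40 ± 2.733 · 3.0096 = -9.40 ± 8.23 = (-17.63, -1.17)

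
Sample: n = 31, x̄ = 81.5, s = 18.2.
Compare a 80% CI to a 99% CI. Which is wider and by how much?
99% CI is wider by 9.42

df = 30
80% CI: t* = 1.310, (77.22, 85.78), width = 2 · t* · s/√n = 8.56
99% CI: t* = 2.750, (72.51, 90.49), width = 2 · t* · s/√n = 17.98

The 99% CI is wider by 17.98 - 8.56 = 9.42.
Higher confidence requires a wider interval.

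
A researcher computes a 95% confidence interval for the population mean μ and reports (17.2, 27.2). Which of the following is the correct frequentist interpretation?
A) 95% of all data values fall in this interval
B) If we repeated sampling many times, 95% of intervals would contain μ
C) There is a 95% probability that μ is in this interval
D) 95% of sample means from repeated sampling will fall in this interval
B

A) Wrong — a CI is about the parameter μ, not individual data values.
B) Correct — this is the frequentist long-run coverage interpretation.
C) Wrong — μ is fixed; the randomness lives in the interval, not in μ.
D) Wrong — coverage applies to intervals containing μ, not to future x̄ values.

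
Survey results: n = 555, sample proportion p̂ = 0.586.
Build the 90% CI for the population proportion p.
(0.552, 0.620)

Proportion CI:
SE = √(p̂(1-p̂)/n) = √(0.586 · 0.414 / 555) = 0.02091

z* = 1.645
Margin = z* · SE = 1.645 · 0.02091 = 0.0344

CI: 0.586 ± 0.0344 = (0.552, 0.620)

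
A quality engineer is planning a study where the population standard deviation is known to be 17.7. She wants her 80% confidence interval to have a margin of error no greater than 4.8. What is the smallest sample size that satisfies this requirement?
n ≥ 23

For margin E ≤ 4.8:
n ≥ (z* · σ / E)²
n ≥ (1.282 · 17.7 / 4.8)²
n ≥ 22.35

Minimum n = 23 (rounding up)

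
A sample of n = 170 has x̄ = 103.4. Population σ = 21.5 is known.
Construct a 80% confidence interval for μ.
(101.29, 105.51)

z-interval (σ known):
z* = 1.282 for 80% confidence

Margin of error = z* · σ/√n = 1.282 · 21.5/√170 = 2.11

CI: (103.4 - 2.11, 103.4 + 2.11) = (101.29, 105.51)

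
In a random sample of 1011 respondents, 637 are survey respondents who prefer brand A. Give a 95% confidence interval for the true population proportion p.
(0.600, 0.660)

Proportion CI:
p̂ = 637/1011 = 0.63007
SE = √(p̂(1-p̂)/n) = √(0.63007 · 0.36993 / 1011) = 0.01518

z* = 1.960
Margin = z* · SE = 1.960 · 0.01518 = 0.0298

CI: 0.63007 ± 0.0298 = (0.600, 0.660)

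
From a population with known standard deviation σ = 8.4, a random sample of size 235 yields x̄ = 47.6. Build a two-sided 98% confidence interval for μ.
(46.33, 48.87)

z-interval (σ known):
z* = 2.326 for 98% confidence

Margin of error = z* · σ/√n = 2.326 · 8.4/√235 = 1.27

CI: (47.6 - 1.27, 47.6 + 1.27) = (46.33, 48.87)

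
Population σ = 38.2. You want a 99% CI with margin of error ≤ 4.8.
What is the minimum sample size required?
n ≥ 421

For margin E ≤ 4.8:
n ≥ (z* · σ / E)²
n ≥ (2.576 · 38.2 / 4.8)²
n ≥ 420.28

Minimum n = 421 (rounding up)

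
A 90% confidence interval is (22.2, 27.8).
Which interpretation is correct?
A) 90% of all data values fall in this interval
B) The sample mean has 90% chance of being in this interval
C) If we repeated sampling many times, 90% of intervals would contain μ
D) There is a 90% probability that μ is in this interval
C

A) Wrong — a CI is about the parameter μ, not individual data values.
B) Wrong — x̄ is observed and sits in the interval by construction.
C) Correct — this is the frequentist long-run coverage interpretation.
D) Wrong — μ is fixed; the randomness lives in the interval, not in μ.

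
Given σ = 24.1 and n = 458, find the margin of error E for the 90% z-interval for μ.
Margin of error = 1.85

Margin of error = z* · σ/√n
= 1.645 · 24.1/√458
= 1.645 · 24.1/21.4009
= 1.85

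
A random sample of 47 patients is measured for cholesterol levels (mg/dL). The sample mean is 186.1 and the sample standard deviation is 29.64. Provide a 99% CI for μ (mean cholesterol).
(174.48, 197.72)

t-interval (σ unknown):
df = n - 1 = 46
t* = 2.687 for 99% confidence

Margin of error = t* · s/√n = 2.687 · 29.64/√47 = 11.62

CI: (174.48, 197.72)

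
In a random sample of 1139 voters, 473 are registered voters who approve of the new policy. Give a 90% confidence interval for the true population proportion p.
(0.391, 0.439)

Proportion CI:
p̂ = 473/1139 = 0.41528
SE = √(p̂(1-p̂)/n) = √(0.41528 · 0.58472 / 1139) = 0.01460

z* = 1.645
Margin = z* · SE = 1.645 · 0.01460 = 0.0240

CI: 0.41528 ± 0.0240 = (0.391, 0.439)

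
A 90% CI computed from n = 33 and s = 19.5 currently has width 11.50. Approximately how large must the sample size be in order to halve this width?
n ≈ 132

CI width ∝ 1/√n
To reduce width by factor 2, need √n to grow by 2 → need 2² = 4 times as many samples.

Current: n = 33, width = 11.50
New: n = 132, width ≈ 5.62

Width reduced by factor of 11.50/5.62 = 2.05.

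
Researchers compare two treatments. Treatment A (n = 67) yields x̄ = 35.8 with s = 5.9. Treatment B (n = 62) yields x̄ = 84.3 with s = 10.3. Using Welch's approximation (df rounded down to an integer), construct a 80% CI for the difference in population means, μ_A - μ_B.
(-50.43, -46.57)

Difference: x̄₁ - x̄₂ = -48.50
SE = √(s₁²/n₁ + s₂²/n₂) = √(5.9²/67 + 10.3²/62) = 1.4935
df = 95.53 → 95 (Welch–Satterthwaite, rounded down)
t* = 1.291

CI: -48.50 ± 1.291 · 1.4935 = -48.50 ± 1.93 = (-50.43, -46.57)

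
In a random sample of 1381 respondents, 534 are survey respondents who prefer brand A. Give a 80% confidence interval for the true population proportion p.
(0.370, 0.403)

Proportion CI:
p̂ = 534/1381 = 0.38668
SE = √(p̂(1-p̂)/n) = √(0.38668 · 0.61332 / 1381) = 0.01310

z* = 1.282
Margin = z* · SE = 1.282 · 0.01310 = 0.0168

CI: 0.38668 ± 0.0168 = (0.370, 0.403)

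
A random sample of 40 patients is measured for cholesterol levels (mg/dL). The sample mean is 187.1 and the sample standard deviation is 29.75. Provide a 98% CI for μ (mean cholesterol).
(175.69, 198.51)

t-interval (σ unknown):
df = n - 1 = 39
t* = 2.426 for 98% confidence

Margin of error = t* · s/√n = 2.426 · 29.75/√40 = 11.41

CI: (175.69, 198.51)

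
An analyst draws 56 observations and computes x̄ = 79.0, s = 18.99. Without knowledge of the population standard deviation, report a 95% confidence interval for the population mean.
(73.91, 84.09)

t-interval (σ unknown):
df = n - 1 = 55
t* = 2.004 for 95% confidence

Margin of error = t* · s/√n = 2.004 · 18.99/√56 = 5.09

CI: (73.91, 84.09)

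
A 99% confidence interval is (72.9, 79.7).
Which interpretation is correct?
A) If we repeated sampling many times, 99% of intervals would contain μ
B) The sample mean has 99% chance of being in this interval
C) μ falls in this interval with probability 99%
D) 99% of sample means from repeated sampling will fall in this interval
A

A) Correct — this is the frequentist long-run coverage interpretation.
B) Wrong — x̄ is observed and sits in the interval by construction.
C) Wrong — μ is fixed; the randomness lives in the interval, not in μ.
D) Wrong — coverage applies to intervals containing μ, not to future x̄ values.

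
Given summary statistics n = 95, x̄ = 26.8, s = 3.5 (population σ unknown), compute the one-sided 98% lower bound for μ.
μ ≥ 26.05

Lower bound (one-sided):
t* = 2.083 (one-sided for 98%)
Lower bound = x̄ - t* · s/√n = 26.8 - 2.083 · 3.5/√95 = 26.05

We are 98% confident that μ ≥ 26.05.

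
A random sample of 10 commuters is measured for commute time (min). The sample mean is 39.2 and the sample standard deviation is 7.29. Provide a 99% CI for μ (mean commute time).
(31.71, 46.69)

t-interval (σ unknown):
df = n - 1 = 9
t* = 3.250 for 99% confidence

Margin of error = t* · s/√n = 3.250 · 7.29/√10 = 7.49

CI: (31.71, 46.69)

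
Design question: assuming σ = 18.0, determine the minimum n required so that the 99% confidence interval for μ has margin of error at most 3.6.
n ≥ 166

For margin E ≤ 3.6:
n ≥ (z* · σ / E)²
n ≥ (2.576 · 18.0 / 3.6)²
n ≥ 165.89

Minimum n = 166 (rounding up)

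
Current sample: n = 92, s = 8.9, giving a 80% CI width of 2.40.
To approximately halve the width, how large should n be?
n ≈ 368

CI width ∝ 1/√n
To reduce width by factor 2, need √n to grow by 2 → need 2² = 4 times as many samples.

Current: n = 92, width = 2.40
New: n = 368, width ≈ 1.19

Width reduced by factor of 2.40/1.19 = 2.02.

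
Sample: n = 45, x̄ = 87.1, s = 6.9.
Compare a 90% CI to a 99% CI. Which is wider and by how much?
99% CI is wider by 2.08

df = 44
90% CI: t* = 1.680, (85.37, 88.83), width = 2 · t* · s/√n = 3.46
99% CI: t* = 2.692, (84.33, 89.87), width = 2 · t* · s/√n = 5.54

The 99% CI is wider by 5.54 - 3.46 = 2.08.
Higher confidence requires a wider interval.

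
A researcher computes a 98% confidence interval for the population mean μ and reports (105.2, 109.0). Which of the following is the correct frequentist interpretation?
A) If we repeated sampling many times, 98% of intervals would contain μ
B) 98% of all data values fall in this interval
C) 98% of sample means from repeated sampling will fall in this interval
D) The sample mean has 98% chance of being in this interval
A

A) Correct — this is the frequentist long-run coverage interpretation.
B) Wrong — a CI is about the parameter μ, not individual data values.
C) Wrong — coverage applies to intervals containing μ, not to future x̄ values.
D) Wrong — x̄ is observed and sits in the interval by construction.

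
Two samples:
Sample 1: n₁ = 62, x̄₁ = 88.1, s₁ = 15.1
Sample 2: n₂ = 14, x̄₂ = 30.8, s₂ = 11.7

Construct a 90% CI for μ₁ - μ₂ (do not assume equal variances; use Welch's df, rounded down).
(51.01, 63.59)

Difference: x̄₁ - x̄₂ = 57.30
SE = √(s₁²/n₁ + s₂²/n₂) = √(15.1²/62 + 11.7²/14) = 3.6682
df = 23.90 → 23 (Welch–Satterthwaite, rounded down)
t* = 1.714

CI: 57.30 ± 1.714 · 3.6682 = 57.30 ± 6.29 = (51.01, 63.59)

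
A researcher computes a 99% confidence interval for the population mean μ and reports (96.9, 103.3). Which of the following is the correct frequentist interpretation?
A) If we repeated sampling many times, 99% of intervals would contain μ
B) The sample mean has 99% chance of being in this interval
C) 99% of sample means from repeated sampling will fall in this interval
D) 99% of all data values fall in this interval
A

A) Correct — this is the frequentist long-run coverage interpretation.
B) Wrong — x̄ is observed and sits in the interval by construction.
C) Wrong — coverage applies to intervals containing μ, not to future x̄ values.
D) Wrong — a CI is about the parameter μ, not individual data values.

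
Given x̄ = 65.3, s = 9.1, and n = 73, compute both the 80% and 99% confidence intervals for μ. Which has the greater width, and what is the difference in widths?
99% CI is wider by 2.89

df = 72
80% CI: t* = 1.293, (63.92, 66.68), width = 2 · t* · s/√n = 2.75
99% CI: t* = 2.646, (62.48, 68.12), width = 2 · t* · s/√n = 5.64

The 99% CI is wider by 5.64 - 2.75 = 2.89.
Higher confidence requires a wider interval.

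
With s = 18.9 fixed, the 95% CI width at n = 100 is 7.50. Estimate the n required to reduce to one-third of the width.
n ≈ 900

CI width ∝ 1/√n
To reduce width by factor 3, need √n to grow by 3 → need 3² = 9 times as many samples.

Current: n = 100, width = 7.50
New: n = 900, width ≈ 2.47

Width reduced by factor of 7.50/2.47 = 3.04.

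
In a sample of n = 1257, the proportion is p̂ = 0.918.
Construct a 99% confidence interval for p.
(0.898, 0.938)

Proportion CI:
SE = √(p̂(1-p̂)/n) = √(0.918 · 0.082 / 1257) = 0.00774

z* = 2.576
Margin = z* · SE = 2.576 · 0.00774 = 0.0199

CI: 0.918 ± 0.0199 = (0.898, 0.938)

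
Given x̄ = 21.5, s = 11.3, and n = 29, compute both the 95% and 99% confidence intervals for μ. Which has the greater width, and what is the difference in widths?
99% CI is wider by 3.01

df = 28
95% CI: t* = 2.048, (17.20, 25.80), width = 2 · t* · s/√n = 8.59
99% CI: t* = 2.763, (15.70, 27.30), width = 2 · t* · s/√n = 11.60

The 99% CI is wider by 11.60 - 8.59 = 3.01.
Higher confidence requires a wider interval.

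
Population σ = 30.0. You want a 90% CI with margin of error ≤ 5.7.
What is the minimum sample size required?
n ≥ 75

For margin E ≤ 5.7:
n ≥ (z* · σ / E)²
n ≥ (1.645 · 30.0 / 5.7)²
n ≥ 74.96

Minimum n = 75 (rounding up)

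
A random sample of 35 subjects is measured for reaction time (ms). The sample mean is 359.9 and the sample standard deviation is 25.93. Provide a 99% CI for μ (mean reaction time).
(347.94, 371.86)

t-interval (σ unknown):
df = n - 1 = 34
t* = 2.728 for 99% confidence

Margin of error = t* · s/√n = 2.728 · 25.93/√35 = 11.96

CI: (347.94, 371.86)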